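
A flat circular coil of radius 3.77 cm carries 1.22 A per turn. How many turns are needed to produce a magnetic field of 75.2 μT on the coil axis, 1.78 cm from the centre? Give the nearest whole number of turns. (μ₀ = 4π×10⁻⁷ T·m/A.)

For an N-turn coil, B = Nμ₀IR²/[2(R²+z²)^(3/2)]. A single turn gives B₁ = 1.50×10⁻⁵ T with R = 0.0377 m, z = 0.0178 m.
N = B/B₁ = 7.52×10⁻⁵ / 1.50×10⁻⁵ = 5.00.

N = 5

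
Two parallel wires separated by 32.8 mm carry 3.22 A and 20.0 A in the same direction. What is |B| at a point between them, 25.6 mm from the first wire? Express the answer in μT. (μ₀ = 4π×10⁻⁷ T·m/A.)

Each long wire gives B = μ₀I/(2πd). Distances are d₁ = 0.0256 m and d₂ = 0.0072 m.
B₁ = 2.52×10⁻⁵ T, B₂ = 5.56×10⁻⁴ T.
Between parallel currents the two contributions point in opposite directions, so they subtract. B = |B₁ − B₂| = |2.52×10⁻⁵ − 5.56×10⁻⁴| = 5.30×10⁻⁴ T.

B ≈ 530 μT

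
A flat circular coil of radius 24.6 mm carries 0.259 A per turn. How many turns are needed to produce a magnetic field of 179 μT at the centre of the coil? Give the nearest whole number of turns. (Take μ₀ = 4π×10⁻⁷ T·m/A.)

N = 27

For an N-turn coil, B = Nμ₀I/(2R). A single turn gives B₁ = 6.62×10⁻⁶ T with R = 0.0246 m.
N = B/B₁ = 1.79×10⁻⁴ / 6.62×10⁻⁶ = 27.06.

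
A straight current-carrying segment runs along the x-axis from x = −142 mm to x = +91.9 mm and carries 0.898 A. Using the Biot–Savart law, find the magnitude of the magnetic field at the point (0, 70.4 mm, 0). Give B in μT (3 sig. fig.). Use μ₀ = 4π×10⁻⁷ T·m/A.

B ≈ 2.16 μT

For a finite straight segment, B = (μ₀I/4πd)(sinθ₁ + sinθ₂), where θ₁, θ₂ are the angles from the perpendicular to each end.
The perpendicular distance is d = 0.0704 m; the end-offsets along the wire are a = 0.142 m and b = 0.0919 m.
sinθ₁ = 0.142/√(0.142²+0.0704²) = 0.8959; sinθ₂ = 0.0919/√(0.0919²+0.0704²) = 0.7938.
B = (4π×10⁻⁷ × 0.898) / (4π × 0.0704) × (0.8959 + 0.7938) = 2.16×10⁻⁶ T.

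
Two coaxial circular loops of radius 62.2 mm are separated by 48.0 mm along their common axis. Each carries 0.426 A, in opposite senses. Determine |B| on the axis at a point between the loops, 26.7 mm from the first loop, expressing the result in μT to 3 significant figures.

B ≈ 0.305 μT

Each loop contributes B = μ₀IR²/[2(R²+z²)^(3/2)] on the axis, with z measured from that loop.
Loop 1 (z = 0.0267 m): B₁ = 3.34×10⁻⁶ T. Loop 2 (z = 0.0213 m): B₂ = 3.64×10⁻⁶ T.
The fields oppose: B = |B₁ − B₂| = 3.05×10⁻⁷ T.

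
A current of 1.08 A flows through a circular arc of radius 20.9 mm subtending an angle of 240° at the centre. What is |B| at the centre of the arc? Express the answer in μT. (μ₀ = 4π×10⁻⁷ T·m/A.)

The Biot–Savart field of a circular arc at its centre is B = μ₀Iφ/(4πR), with φ = 4.189 rad.
B = (4π×10⁻⁷ × 1.08 × 4.189) / (4π × 0.0209) = 2.16×10⁻⁵ T.

B ≈ 21.6 μT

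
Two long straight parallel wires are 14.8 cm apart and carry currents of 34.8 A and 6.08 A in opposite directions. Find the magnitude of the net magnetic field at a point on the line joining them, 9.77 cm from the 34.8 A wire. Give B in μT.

B ≈ 95.4 μT

Each long wire gives B = μ₀I/(2πd). Distances are d₁ = 0.0977 m and d₂ = 0.0503 m.
B₁ = 7.12×10⁻⁵ T, B₂ = 2.42×10⁻⁵ T.
Between antiparallel currents both contributions point the same way, so they add. B = B₁ + B₂ = 7.12×10⁻⁵ + 2.42×10⁻⁵ = 9.54×10⁻⁵ T.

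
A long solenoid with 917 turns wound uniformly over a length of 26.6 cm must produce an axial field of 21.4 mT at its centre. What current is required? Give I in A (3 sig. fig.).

Inside a long solenoid B = μ₀nI with n = 3447 m⁻¹, so I = B/(μ₀n).
I = 2.14×10⁻² / (4π×10⁻⁷ × 3447) = 4.94 A.

I ≈ 4.94 A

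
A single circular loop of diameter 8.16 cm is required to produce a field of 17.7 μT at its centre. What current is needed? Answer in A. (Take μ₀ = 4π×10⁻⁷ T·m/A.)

I ≈ 1.15 A

At the centre of a circular loop B = μ₀I/(2R), so I = 2RB/μ₀.
With R = 0.0408 m, I = 2 × 0.0408 × 1.77×10⁻⁵ / (4π×10⁻⁷) = 1.15 A.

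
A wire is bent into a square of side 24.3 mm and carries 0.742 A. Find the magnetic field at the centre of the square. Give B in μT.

Each side is a finite straight segment at perpendicular distance d = a/(2 tan(π/4)) = 0.01215 m from the centre, with end-angles ±π/4.
One side contributes B₁ = (μ₀I/4πd)·2 sin(π/4) = 8.64×10⁻⁶ T.
All 4 sides add in the same direction: B = 4 × 8.64×10⁻⁶ = 3.45×10⁻⁵ T.

B ≈ 34.5 μT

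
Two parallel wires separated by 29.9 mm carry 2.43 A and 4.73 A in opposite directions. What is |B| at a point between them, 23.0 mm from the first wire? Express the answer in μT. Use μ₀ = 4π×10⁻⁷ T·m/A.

Each long wire gives B = μ₀I/(2πd). Distances are d₁ = 0.023 m and d₂ = 0.0069 m.
B₁ = 2.11×10⁻⁵ T, B₂ = 1.37×10⁻⁴ T.
Between antiparallel currents both contributions point the same way, so they add. B = B₁ + B₂ = 2.11×10⁻⁵ + 1.37×10⁻⁴ = 1.58×10⁻⁴ T.

B ≈ 158 μT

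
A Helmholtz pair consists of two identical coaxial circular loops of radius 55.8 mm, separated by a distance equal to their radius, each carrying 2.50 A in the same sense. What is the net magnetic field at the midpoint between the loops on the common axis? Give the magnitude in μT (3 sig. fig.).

B ≈ 40.3 μT

Each loop contributes B = μ₀IR²/[2(R²+z²)^(3/2)] on the axis, with z measured from that loop.
Loop 1 (z = 0.0279 m): B₁ = 2.01×10⁻⁵ T. Loop 2 (z = 0.0279 m): B₂ = 2.01×10⁻⁵ T.
The fields add: B = B₁ + B₂ = 4.03×10⁻⁵ T.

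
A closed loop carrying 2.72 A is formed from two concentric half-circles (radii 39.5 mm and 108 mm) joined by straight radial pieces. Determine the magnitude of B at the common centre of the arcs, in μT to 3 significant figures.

B ≈ 13.7 μT

The radial connectors point toward the centre, so dl × r̂ = 0 and they contribute nothing.
Each semicircle gives μ₀I/(4R): inner arc 2.16×10⁻⁵ T, outer arc 7.91×10⁻⁶ T.
The two arcs carry current in opposite angular senses, so their fields oppose: B = |2.16×10⁻⁵ − 7.91×10⁻⁶| = 1.37×10⁻⁵ T.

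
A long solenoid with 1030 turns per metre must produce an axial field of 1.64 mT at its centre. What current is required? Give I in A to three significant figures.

I ≈ 1.27 A

Inside a long solenoid B = μ₀nI with n = 1030 m⁻¹, so I = B/(μ₀n).
I = 1.64×10⁻³ / (4π×10⁻⁷ × 1030) = 1.27 A.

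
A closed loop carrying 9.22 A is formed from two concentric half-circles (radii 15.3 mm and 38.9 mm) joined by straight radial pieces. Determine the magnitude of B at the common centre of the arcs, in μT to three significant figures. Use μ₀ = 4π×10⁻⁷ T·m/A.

B ≈ 115 μT

The radial connectors point toward the centre, so dl × r̂ = 0 and they contribute nothing.
Each semicircle gives μ₀I/(4R): inner arc 1.89×10⁻⁴ T, outer arc 7.45×10⁻⁵ T.
The two arcs carry current in opposite angular senses, so their fields oppose: B = |1.89×10⁻⁴ − 7.45×10⁻⁵| = 1.15×10⁻⁴ T.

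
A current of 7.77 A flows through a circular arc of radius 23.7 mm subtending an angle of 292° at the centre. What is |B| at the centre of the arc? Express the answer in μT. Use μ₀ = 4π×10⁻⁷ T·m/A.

B ≈ 167 μT

The Biot–Savart field of a circular arc at its centre is B = μ₀Iφ/(4πR), with φ = 5.096 rad.
B = (4π×10⁻⁷ × 7.77 × 5.096) / (4π × 0.0237) = 1.67×10⁻⁴ T.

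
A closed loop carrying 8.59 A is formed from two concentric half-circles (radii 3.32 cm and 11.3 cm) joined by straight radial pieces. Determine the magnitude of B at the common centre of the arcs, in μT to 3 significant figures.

B ≈ 57.4 μT

The radial connectors point toward the centre, so dl × r̂ = 0 and they contribute nothing.
Each semicircle gives μ₀I/(4R): inner arc 8.13×10⁻⁵ T, outer arc 2.39×10⁻⁵ T.
The two arcs carry current in opposite angular senses, so their fields oppose: B = |8.13×10⁻⁵ − 2.39×10⁻⁵| = 5.74×10⁻⁵ T.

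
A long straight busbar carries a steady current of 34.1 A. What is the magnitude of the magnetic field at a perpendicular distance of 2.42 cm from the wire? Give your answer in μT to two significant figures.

For an infinitely long straight wire, B = μ₀I/(2πd).
B = (4π×10⁻⁷ × 34.1) / (2π × 0.0242) = 2.82×10⁻⁴ T.

B ≈ 280 μT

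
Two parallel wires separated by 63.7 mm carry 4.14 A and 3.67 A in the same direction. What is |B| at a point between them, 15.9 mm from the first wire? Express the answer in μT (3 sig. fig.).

Each long wire gives B = μ₀I/(2πd). Distances are d₁ = 0.0159 m and d₂ = 0.0478 m.
B₁ = 5.21×10⁻⁵ T, B₂ = 1.54×10⁻⁵ T.
Between parallel currents the two contributions point in opposite directions, so they subtract. B = |B₁ − B₂| = |5.21×10⁻⁵ − 1.54×10⁻⁵| = 3.67×10⁻⁵ T.

B ≈ 36.7 μT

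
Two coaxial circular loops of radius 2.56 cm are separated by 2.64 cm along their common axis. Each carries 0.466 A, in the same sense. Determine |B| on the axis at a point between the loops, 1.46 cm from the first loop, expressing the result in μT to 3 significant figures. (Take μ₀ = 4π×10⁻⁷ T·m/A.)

Each loop contributes B = μ₀IR²/[2(R²+z²)^(3/2)] on the axis, with z measured from that loop.
Loop 1 (z = 0.0146 m): B₁ = 7.50×10⁻⁶ T. Loop 2 (z = 0.0118 m): B₂ = 8.57×10⁻⁶ T.
The fields add: B = B₁ + B₂ = 1.61×10⁻⁵ T.

B ≈ 16.1 μT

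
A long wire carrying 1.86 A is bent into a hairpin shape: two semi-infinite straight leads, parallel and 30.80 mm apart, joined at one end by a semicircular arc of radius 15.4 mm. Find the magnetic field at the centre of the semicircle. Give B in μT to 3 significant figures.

The semicircular arc contributes B_arc = μ₀I·π/(4πR) = μ₀I/(4R) = 3.79×10⁻⁵ T.
Each semi-infinite lead is at perpendicular distance R = 0.0154 m from the centre, with the perpendicular foot at its near end, so it contributes μ₀I/(4πR); both point the same way, together 2.42×10⁻⁵ T.
Arc and leads all point the same direction: B = 3.79×10⁻⁵ + 2.42×10⁻⁵ = 6.21×10⁻⁵ T.

B ≈ 62.1 μT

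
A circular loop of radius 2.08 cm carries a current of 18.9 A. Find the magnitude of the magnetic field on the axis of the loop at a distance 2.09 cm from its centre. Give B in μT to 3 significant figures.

On the axis of a circular loop, B = μ₀IR² / [2(R²+z²)^(3/2)].
R² + z² = (0.0208)² + (0.0209)² = 0.0008695 m², and (R²+z²)^(3/2) = 2.56×10⁻⁵ m³.
B = (4π×10⁻⁷ × 18.9 × 0.0004326) / (2 × 2.56×10⁻⁵) = 2.00×10⁻⁴ T.

B ≈ 200 μT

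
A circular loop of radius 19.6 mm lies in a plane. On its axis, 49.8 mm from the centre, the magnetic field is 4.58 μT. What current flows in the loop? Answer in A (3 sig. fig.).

I ≈ 2.91 A

On the axis of a loop, B = μ₀IR²/[2(R²+z²)^(3/2)], so I = 2B(R²+z²)^(3/2)/(μ₀R²).
R² + z² = 0.0003842 + 0.00248 = 0.002864 m²; raised to 3/2 gives 1.53×10⁻⁴ m³.
I = 2 × 4.58×10⁻⁶ × 1.53×10⁻⁴ / (1.26×10⁻⁶ × 0.0003842) = 2.91 A.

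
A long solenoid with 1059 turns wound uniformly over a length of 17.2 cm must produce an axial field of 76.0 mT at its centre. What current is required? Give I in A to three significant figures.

Inside a long solenoid B = μ₀nI with n = 6157 m⁻¹, so I = B/(μ₀n).
I = 7.60×10⁻² / (4π×10⁻⁷ × 6157) = 9.82 A.

I ≈ 9.82 A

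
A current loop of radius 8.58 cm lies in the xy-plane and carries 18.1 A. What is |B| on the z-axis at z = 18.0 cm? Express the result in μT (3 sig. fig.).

On the axis of a circular loop, B = μ₀IR² / [2(R²+z²)^(3/2)].
R² + z² = (0.0858)² + (0.18)² = 0.03976 m², and (R²+z²)^(3/2) = 7.93×10⁻³ m³.
B = (4π×10⁻⁷ × 18.1 × 0.007362) / (2 × 7.93×10⁻³) = 1.06×10⁻⁵ T.

B ≈ 10.6 μT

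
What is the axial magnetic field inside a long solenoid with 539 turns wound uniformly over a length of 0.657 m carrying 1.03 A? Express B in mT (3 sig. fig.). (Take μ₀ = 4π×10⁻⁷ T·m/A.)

B ≈ 1.06 mT

Inside a long solenoid, B = μ₀nI with n = 820.4 turns/m.
B = 4π×10⁻⁷ × 820.4 × 1.03 = 1.06×10⁻³ T.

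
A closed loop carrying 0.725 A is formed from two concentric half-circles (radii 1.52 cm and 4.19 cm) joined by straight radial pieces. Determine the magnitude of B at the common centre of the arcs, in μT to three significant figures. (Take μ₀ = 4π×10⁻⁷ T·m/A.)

B ≈ 9.55 μT

The radial connectors point toward the centre, so dl × r̂ = 0 and they contribute nothing.
Each semicircle gives μ₀I/(4R): inner arc 1.50×10⁻⁵ T, outer arc 5.44×10⁻⁶ T.
The two arcs carry current in opposite angular senses, so their fields oppose: B = |1.50×10⁻⁵ − 5.44×10⁻⁶| = 9.55×10⁻⁶ T.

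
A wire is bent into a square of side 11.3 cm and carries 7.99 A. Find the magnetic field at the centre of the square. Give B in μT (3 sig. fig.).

Each side is a finite straight segment at perpendicular distance d = a/(2 tan(π/4)) = 0.0565 m from the centre, with end-angles ±π/4.
One side contributes B₁ = (μ₀I/4πd)·2 sin(π/4) = 2.00×10⁻⁵ T.
All 4 sides add in the same direction: B = 4 × 2.00×10⁻⁵ = 8.00×10⁻⁵ T.

B ≈ 80.0 μT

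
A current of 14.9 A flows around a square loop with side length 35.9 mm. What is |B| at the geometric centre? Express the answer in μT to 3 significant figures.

B ≈ 470 μT

Each side is a finite straight segment at perpendicular distance d = a/(2 tan(π/4)) = 0.01795 m from the centre, with end-angles ±π/4.
One side contributes B₁ = (μ₀I/4πd)·2 sin(π/4) = 1.17×10⁻⁴ T.
All 4 sides add in the same direction: B = 4 × 1.17×10⁻⁴ = 4.70×10⁻⁴ T.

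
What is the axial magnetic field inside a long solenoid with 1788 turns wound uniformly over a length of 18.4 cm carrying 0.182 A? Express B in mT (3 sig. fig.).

Inside a long solenoid, B = μ₀nI with n = 9717 turns/m.
B = 4π×10⁻⁷ × 9717 × 0.182 = 2.22×10⁻³ T.

B ≈ 2.22 mT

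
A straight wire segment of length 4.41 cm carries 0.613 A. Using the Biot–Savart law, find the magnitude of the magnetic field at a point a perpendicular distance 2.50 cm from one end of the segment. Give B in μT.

For a finite straight segment, B = (μ₀I/4πd)(sinθ₁ + sinθ₂), where θ₁, θ₂ are the angles from the perpendicular to each end.
The perpendicular foot is at one end, so the two end-offsets along the wire are 0 and L = 0.0441 m.
sinθ₁ = 0/√(0²+0.025²) = 0.0000; sinθ₂ = 0.0441/√(0.0441²+0.025²) = 0.8699.
B = (4π×10⁻⁷ × 0.613) / (4π × 0.025) × (0.0000 + 0.8699) = 2.13×10⁻⁶ T.

B ≈ 2.13 μT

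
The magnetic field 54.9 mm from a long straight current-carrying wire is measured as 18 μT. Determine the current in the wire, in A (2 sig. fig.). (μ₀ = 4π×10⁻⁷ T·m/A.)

I ≈ 4.9 A

For a long straight wire B = μ₀I/(2πd), so I = 2πdB/μ₀.
I = 2π × 0.0549 × 1.80×10⁻⁵ / (4π×10⁻⁷) = 4.94 A.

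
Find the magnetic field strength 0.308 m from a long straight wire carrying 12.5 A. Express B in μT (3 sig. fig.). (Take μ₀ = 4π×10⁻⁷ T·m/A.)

B ≈ 8.12 μT

For an infinitely long straight wire, B = μ₀I/(2πd).
B = (4π×10⁻⁷ × 12.5) / (2π × 0.308) = 8.12×10⁻⁶ T.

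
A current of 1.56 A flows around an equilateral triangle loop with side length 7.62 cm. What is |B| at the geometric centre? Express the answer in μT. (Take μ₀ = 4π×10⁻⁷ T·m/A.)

B ≈ 36.9 μT

Each side is a finite straight segment at perpendicular distance d = a/(2 tan(π/3)) = 0.022 m from the centre, with end-angles ±π/3.
One side contributes B₁ = (μ₀I/4πd)·2 sin(π/3) = 1.23×10⁻⁵ T.
All 3 sides add in the same direction: B = 3 × 1.23×10⁻⁵ = 3.69×10⁻⁵ T.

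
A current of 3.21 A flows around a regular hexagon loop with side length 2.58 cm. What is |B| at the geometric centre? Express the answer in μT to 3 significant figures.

Each side is a finite straight segment at perpendicular distance d = a/(2 tan(π/6)) = 0.02234 m from the centre, with end-angles ±π/6.
One side contributes B₁ = (μ₀I/4πd)·2 sin(π/6) = 1.44×10⁻⁵ T.
All 6 sides add in the same direction: B = 6 × 1.44×10⁻⁵ = 8.62×10⁻⁵ T.

B ≈ 86.2 μT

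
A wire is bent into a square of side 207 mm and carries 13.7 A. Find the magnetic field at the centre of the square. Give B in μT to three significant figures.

Each side is a finite straight segment at perpendicular distance d = a/(2 tan(π/4)) = 0.1035 m from the centre, with end-angles ±π/4.
One side contributes B₁ = (μ₀I/4πd)·2 sin(π/4) = 1.87×10⁻⁵ T.
All 4 sides add in the same direction: B = 4 × 1.87×10⁻⁵ = 7.49×10⁻⁵ T.

B ≈ 74.9 μT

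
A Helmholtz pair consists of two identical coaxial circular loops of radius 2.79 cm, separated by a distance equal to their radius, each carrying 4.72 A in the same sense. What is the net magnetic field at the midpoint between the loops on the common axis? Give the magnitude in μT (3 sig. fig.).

B ≈ 152 μT

Each loop contributes B = μ₀IR²/[2(R²+z²)^(3/2)] on the axis, with z measured from that loop.
Loop 1 (z = 0.01395 m): B₁ = 7.61×10⁻⁵ T. Loop 2 (z = 0.01395 m): B₂ = 7.61×10⁻⁵ T.
The fields add: B = B₁ + B₂ = 1.52×10⁻⁴ T.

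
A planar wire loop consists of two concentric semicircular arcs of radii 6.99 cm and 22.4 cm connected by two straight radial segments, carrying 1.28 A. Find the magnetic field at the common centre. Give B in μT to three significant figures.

The radial connectors point toward the centre, so dl × r̂ = 0 and they contribute nothing.
Each semicircle gives μ₀I/(4R): inner arc 5.75×10⁻⁶ T, outer arc 1.80×10⁻⁶ T.
The two arcs carry current in opposite angular senses, so their fields oppose: B = |5.75×10⁻⁶ − 1.80×10⁻⁶| = 3.96×10⁻⁶ T.

B ≈ 3.96 μT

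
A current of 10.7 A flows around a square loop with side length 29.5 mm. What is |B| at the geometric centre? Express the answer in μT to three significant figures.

B ≈ 410 μT

Each side is a finite straight segment at perpendicular distance d = a/(2 tan(π/4)) = 0.01475 m from the centre, with end-angles ±π/4.
One side contributes B₁ = (μ₀I/4πd)·2 sin(π/4) = 1.03×10⁻⁴ T.
All 4 sides add in the same direction: B = 4 × 1.03×10⁻⁴ = 4.10×10⁻⁴ T.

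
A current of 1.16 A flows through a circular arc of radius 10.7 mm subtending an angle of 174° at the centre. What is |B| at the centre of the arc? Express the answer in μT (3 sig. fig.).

B ≈ 32.9 μT

The Biot–Savart field of a circular arc at its centre is B = μ₀Iφ/(4πR), with φ = 3.037 rad.
B = (4π×10⁻⁷ × 1.16 × 3.037) / (4π × 0.0107) = 3.29×10⁻⁵ T.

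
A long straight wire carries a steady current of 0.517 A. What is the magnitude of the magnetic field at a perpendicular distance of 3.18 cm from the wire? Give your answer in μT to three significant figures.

For an infinitely long straight wire, B = μ₀I/(2πd).
B = (4π×10⁻⁷ × 0.517) / (2π × 0.0318) = 3.25×10⁻⁶ T.

B ≈ 3.25 μT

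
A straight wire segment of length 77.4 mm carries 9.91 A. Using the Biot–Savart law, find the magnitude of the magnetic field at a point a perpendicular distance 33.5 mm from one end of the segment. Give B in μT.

B ≈ 27.1 μT

For a finite straight segment, B = (μ₀I/4πd)(sinθ₁ + sinθ₂), where θ₁, θ₂ are the angles from the perpendicular to each end.
The perpendicular foot is at one end, so the two end-offsets along the wire are 0 and L = 0.0774 m.
sinθ₁ = 0/√(0²+0.0335²) = 0.0000; sinθ₂ = 0.0774/√(0.0774²+0.0335²) = 0.9177.
B = (4π×10⁻⁷ × 9.91) / (4π × 0.0335) × (0.0000 + 0.9177) = 2.71×10⁻⁵ T.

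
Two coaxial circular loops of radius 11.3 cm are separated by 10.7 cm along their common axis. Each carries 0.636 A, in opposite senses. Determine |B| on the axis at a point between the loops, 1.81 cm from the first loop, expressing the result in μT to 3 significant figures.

B ≈ 1.69 μT

Each loop contributes B = μ₀IR²/[2(R²+z²)^(3/2)] on the axis, with z measured from that loop.
Loop 1 (z = 0.0181 m): B₁ = 3.40×10⁻⁶ T. Loop 2 (z = 0.0889 m): B₂ = 1.72×10⁻⁶ T.
The fields oppose: B = |B₁ − B₂| = 1.69×10⁻⁶ T.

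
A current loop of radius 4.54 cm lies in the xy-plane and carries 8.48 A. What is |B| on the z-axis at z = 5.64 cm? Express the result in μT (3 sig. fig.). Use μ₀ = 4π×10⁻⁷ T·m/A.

B ≈ 28.9 μT

On the axis of a circular loop, B = μ₀IR² / [2(R²+z²)^(3/2)].
R² + z² = (0.0454)² + (0.0564)² = 0.005242 m², and (R²+z²)^(3/2) = 3.80×10⁻⁴ m³.
B = (4π×10⁻⁷ × 8.48 × 0.002061) / (2 × 3.80×10⁻⁴) = 2.89×10⁻⁵ T.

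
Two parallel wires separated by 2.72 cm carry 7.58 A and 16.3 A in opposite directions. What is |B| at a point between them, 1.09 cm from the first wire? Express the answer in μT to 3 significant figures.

B ≈ 339 μT

Each long wire gives B = μ₀I/(2πd). Distances are d₁ = 0.0109 m and d₂ = 0.0163 m.
B₁ = 1.39×10⁻⁴ T, B₂ = 2.00×10⁻⁴ T.
Between antiparallel currents both contributions point the same way, so they add. B = B₁ + B₂ = 1.39×10⁻⁴ + 2.00×10⁻⁴ = 3.39×10⁻⁴ T.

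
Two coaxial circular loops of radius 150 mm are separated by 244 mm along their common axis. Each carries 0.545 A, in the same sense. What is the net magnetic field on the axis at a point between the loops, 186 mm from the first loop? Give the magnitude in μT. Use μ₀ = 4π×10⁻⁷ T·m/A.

Each loop contributes B = μ₀IR²/[2(R²+z²)^(3/2)] on the axis, with z measured from that loop.
Loop 1 (z = 0.186 m): B₁ = 5.65×10⁻⁷ T. Loop 2 (z = 0.058 m): B₂ = 1.85×10⁻⁶ T.
The fields add: B = B₁ + B₂ = 2.42×10⁻⁶ T.

B ≈ 2.42 μT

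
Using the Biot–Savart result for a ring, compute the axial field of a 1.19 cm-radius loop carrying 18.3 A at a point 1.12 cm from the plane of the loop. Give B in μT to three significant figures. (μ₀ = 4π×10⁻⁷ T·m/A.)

B ≈ 373 μT

On the axis of a circular loop, B = μ₀IR² / [2(R²+z²)^(3/2)].
R² + z² = (0.0119)² + (0.0112)² = 0.0002671 m², and (R²+z²)^(3/2) = 4.36×10⁻⁶ m³.
B = (4π×10⁻⁷ × 18.3 × 0.0001416) / (2 × 4.36×10⁻⁶) = 3.73×10⁻⁴ T.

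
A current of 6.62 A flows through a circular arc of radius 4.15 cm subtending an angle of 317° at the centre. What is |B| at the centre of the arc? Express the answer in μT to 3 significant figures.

B ≈ 88.3 μT

The Biot–Savart field of a circular arc at its centre is B = μ₀Iφ/(4πR), with φ = 5.533 rad.
B = (4π×10⁻⁷ × 6.62 × 5.533) / (4π × 0.0415) = 8.83×10⁻⁵ T.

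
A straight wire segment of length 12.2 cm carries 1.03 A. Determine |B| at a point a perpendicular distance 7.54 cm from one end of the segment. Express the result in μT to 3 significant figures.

For a finite straight segment, B = (μ₀I/4πd)(sinθ₁ + sinθ₂), where θ₁, θ₂ are the angles from the perpendicular to each end.
The perpendicular foot is at one end, so the two end-offsets along the wire are 0 and L = 0.122 m.
sinθ₁ = 0/√(0²+0.0754²) = 0.0000; sinθ₂ = 0.122/√(0.122²+0.0754²) = 0.8507.
B = (4π×10⁻⁷ × 1.03) / (4π × 0.0754) × (0.0000 + 0.8507) = 1.16×10⁻⁶ T.

B ≈ 1.16 μT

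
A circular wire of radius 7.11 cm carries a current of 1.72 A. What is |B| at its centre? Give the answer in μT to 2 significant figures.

B ≈ 15 μT

At the centre of a circular loop the Biot–Savart law gives B = μ₀I/(2R).
B = (4π×10⁻⁷ × 1.72) / (2 × 0.0711) = 1.52×10⁻⁵ T.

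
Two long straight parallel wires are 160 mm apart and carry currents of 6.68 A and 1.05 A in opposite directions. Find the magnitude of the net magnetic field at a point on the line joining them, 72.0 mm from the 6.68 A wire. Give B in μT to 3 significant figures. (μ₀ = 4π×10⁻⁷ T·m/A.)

B ≈ 20.9 μT

Each long wire gives B = μ₀I/(2πd). Distances are d₁ = 0.072 m and d₂ = 0.088 m.
B₁ = 1.86×10⁻⁵ T, B₂ = 2.39×10⁻⁶ T.
Between antiparallel currents both contributions point the same way, so they add. B = B₁ + B₂ = 1.86×10⁻⁵ + 2.39×10⁻⁶ = 2.09×10⁻⁵ T.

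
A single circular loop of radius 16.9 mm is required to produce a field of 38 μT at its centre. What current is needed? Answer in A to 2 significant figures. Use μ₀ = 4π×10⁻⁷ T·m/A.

I ≈ 1.0 A

At the centre of a circular loop B = μ₀I/(2R), so I = 2RB/μ₀.
With R = 0.0169 m, I = 2 × 0.0169 × 3.80×10⁻⁵ / (4π×10⁻⁷) = 1.02 A.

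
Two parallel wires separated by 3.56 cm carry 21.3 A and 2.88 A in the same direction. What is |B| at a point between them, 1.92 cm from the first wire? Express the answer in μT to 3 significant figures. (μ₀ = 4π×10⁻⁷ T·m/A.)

Each long wire gives B = μ₀I/(2πd). Distances are d₁ = 0.0192 m and d₂ = 0.0164 m.
B₁ = 2.22×10⁻⁴ T, B₂ = 3.51×10⁻⁵ T.
Between parallel currents the two contributions point in opposite directions, so they subtract. B = |B₁ − B₂| = |2.22×10⁻⁴ − 3.51×10⁻⁵| = 1.87×10⁻⁴ T.

B ≈ 187 μT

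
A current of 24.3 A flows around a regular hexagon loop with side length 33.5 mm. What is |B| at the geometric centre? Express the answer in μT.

B ≈ 503 μT

Each side is a finite straight segment at perpendicular distance d = a/(2 tan(π/6)) = 0.02901 m from the centre, with end-angles ±π/6.
One side contributes B₁ = (μ₀I/4πd)·2 sin(π/6) = 8.38×10⁻⁵ T.
All 6 sides add in the same direction: B = 6 × 8.38×10⁻⁵ = 5.03×10⁻⁴ T.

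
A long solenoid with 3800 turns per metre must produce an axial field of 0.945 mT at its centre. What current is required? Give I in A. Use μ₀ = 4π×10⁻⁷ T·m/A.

I ≈ 0.198 A

Inside a long solenoid B = μ₀nI with n = 3800 m⁻¹, so I = B/(μ₀n).
I = 9.45×10⁻⁴ / (4π×10⁻⁷ × 3800) = 0.198 A.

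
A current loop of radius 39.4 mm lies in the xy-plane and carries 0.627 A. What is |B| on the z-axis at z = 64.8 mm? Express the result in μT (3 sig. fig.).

On the axis of a circular loop, B = μ₀IR² / [2(R²+z²)^(3/2)].
R² + z² = (0.0394)² + (0.0648)² = 0.005751 m², and (R²+z²)^(3/2) = 4.36×10⁻⁴ m³.
B = (4π×10⁻⁷ × 0.627 × 0.001552) / (2 × 4.36×10⁻⁴) = 1.40×10⁻⁶ T.

B ≈ 1.40 μT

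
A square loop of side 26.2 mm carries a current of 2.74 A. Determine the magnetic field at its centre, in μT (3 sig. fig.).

Each side is a finite straight segment at perpendicular distance d = a/(2 tan(π/4)) = 0.0131 m from the centre, with end-angles ±π/4.
One side contributes B₁ = (μ₀I/4πd)·2 sin(π/4) = 2.96×10⁻⁵ T.
All 4 sides add in the same direction: B = 4 × 2.96×10⁻⁵ = 1.18×10⁻⁴ T.

B ≈ 118 μT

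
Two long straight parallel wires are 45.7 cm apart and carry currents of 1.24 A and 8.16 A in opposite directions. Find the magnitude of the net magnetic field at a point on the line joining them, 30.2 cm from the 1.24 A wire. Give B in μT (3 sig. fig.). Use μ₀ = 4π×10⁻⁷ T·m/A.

Each long wire gives B = μ₀I/(2πd). Distances are d₁ = 0.302 m and d₂ = 0.155 m.
B₁ = 8.21×10⁻⁷ T, B₂ = 1.05×10⁻⁵ T.
Between antiparallel currents both contributions point the same way, so they add. B = B₁ + B₂ = 8.21×10⁻⁷ + 1.05×10⁻⁵ = 1.14×10⁻⁵ T.

B ≈ 11.4 μT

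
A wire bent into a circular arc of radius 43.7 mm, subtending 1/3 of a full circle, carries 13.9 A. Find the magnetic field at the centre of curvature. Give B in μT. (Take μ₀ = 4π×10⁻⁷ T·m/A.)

B ≈ 66.6 μT

The Biot–Savart field of a circular arc at its centre is B = μ₀Iφ/(4πR), with φ = 2.094 rad.
B = (4π×10⁻⁷ × 13.9 × 2.094) / (4π × 0.0437) = 6.66×10⁻⁵ T.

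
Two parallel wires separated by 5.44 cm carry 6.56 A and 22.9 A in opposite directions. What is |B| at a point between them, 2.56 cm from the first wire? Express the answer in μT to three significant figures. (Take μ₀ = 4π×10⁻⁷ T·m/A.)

Each long wire gives B = μ₀I/(2πd). Distances are d₁ = 0.0256 m and d₂ = 0.0288 m.
B₁ = 5.12×10⁻⁵ T, B₂ = 1.59×10⁻⁴ T.
Between antiparallel currents both contributions point the same way, so they add. B = B₁ + B₂ = 5.12×10⁻⁵ + 1.59×10⁻⁴ = 2.10×10⁻⁴ T.

B ≈ 210 μT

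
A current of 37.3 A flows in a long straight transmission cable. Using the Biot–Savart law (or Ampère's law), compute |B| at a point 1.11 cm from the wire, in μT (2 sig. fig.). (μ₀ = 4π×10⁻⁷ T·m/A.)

For an infinitely long straight wire, B = μ₀I/(2πd).
B = (4π×10⁻⁷ × 37.3) / (2π × 0.0111) = 6.72×10⁻⁴ T.

B ≈ 670 μT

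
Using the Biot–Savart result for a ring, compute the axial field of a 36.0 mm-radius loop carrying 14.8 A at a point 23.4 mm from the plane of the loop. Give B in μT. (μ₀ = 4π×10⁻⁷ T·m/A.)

On the axis of a circular loop, B = μ₀IR² / [2(R²+z²)^(3/2)].
R² + z² = (0.036)² + (0.0234)² = 0.001844 m², and (R²+z²)^(3/2) = 7.92×10⁻⁵ m³.
B = (4π×10⁻⁷ × 14.8 × 0.001296) / (2 × 7.92×10⁻⁵) = 1.52×10⁻⁴ T.

B ≈ 152 μT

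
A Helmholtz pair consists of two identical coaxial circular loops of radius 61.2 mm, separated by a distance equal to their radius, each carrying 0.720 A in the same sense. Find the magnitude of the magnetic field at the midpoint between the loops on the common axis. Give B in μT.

B ≈ 10.6 μT

Each loop contributes B = μ₀IR²/[2(R²+z²)^(3/2)] on the axis, with z measured from that loop.
Loop 1 (z = 0.0306 m): B₁ = 5.29×10⁻⁶ T. Loop 2 (z = 0.0306 m): B₂ = 5.29×10⁻⁶ T.
The fields add: B = B₁ + B₂ = 1.06×10⁻⁵ T.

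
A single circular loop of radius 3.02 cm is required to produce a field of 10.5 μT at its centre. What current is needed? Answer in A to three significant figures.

At the centre of a circular loop B = μ₀I/(2R), so I = 2RB/μ₀.
With R = 0.0302 m, I = 2 × 0.0302 × 1.05×10⁻⁵ / (4π×10⁻⁷) = 0.505 A.

I ≈ 0.505 A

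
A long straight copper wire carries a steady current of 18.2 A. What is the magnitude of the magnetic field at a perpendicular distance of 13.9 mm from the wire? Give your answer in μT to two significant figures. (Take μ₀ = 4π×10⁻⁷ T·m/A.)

For an infinitely long straight wire, B = μ₀I/(2πd).
B = (4π×10⁻⁷ × 18.2) / (2π × 0.0139) = 2.62×10⁻⁴ T.

B ≈ 260 μT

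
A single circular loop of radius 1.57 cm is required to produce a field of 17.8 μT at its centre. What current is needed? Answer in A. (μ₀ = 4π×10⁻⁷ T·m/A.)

At the centre of a circular loop B = μ₀I/(2R), so I = 2RB/μ₀.
With R = 0.0157 m, I = 2 × 0.0157 × 1.78×10⁻⁵ / (4π×10⁻⁷) = 0.445 A.

I ≈ 0.445 A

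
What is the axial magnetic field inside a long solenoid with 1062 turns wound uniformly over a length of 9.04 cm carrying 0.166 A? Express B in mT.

Inside a long solenoid, B = μ₀nI with n = 1.175×10⁴ turns/m.
B = 4π×10⁻⁷ × 1.175×10⁴ × 0.166 = 2.45×10⁻³ T.

B ≈ 2.45 mT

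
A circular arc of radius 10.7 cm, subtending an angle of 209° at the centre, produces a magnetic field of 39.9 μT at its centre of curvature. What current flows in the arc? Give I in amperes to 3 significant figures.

I ≈ 11.7 A

For a circular arc, B = μ₀Iφ/(4πR) with φ in radians; here φ = 3.648 rad.
So I = 4πRB/(μ₀φ) = 4π × 0.107 × 3.99×10⁻⁵ / (4π×10⁻⁷ × 3.648) = 11.7 A.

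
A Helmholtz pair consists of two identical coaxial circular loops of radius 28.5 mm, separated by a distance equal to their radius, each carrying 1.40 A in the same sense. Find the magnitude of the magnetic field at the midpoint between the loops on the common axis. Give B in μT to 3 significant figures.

Each loop contributes B = μ₀IR²/[2(R²+z²)^(3/2)] on the axis, with z measured from that loop.
Loop 1 (z = 0.01425 m): B₁ = 2.21×10⁻⁵ T. Loop 2 (z = 0.01425 m): B₂ = 2.21×10⁻⁵ T.
The fields add: B = B₁ + B₂ = 4.42×10⁻⁵ T.

B ≈ 44.2 μT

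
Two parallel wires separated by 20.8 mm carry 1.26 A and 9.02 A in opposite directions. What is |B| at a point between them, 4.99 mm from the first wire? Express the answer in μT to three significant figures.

B ≈ 165 μT

Each long wire gives B = μ₀I/(2πd). Distances are d₁ = 0.00499 m and d₂ = 0.01581 m.
B₁ = 5.05×10⁻⁵ T, B₂ = 1.14×10⁻⁴ T.
Between antiparallel currents both contributions point the same way, so they add. B = B₁ + B₂ = 5.05×10⁻⁵ + 1.14×10⁻⁴ = 1.65×10⁻⁴ T.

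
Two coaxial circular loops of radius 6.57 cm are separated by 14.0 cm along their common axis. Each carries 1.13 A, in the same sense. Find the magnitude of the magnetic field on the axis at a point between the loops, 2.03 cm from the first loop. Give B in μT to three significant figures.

Each loop contributes B = μ₀IR²/[2(R²+z²)^(3/2)] on the axis, with z measured from that loop.
Loop 1 (z = 0.0203 m): B₁ = 9.43×10⁻⁶ T. Loop 2 (z = 0.1197 m): B₂ = 1.20×10⁻⁶ T.
The fields add: B = B₁ + B₂ = 1.06×10⁻⁵ T.

B ≈ 10.6 μT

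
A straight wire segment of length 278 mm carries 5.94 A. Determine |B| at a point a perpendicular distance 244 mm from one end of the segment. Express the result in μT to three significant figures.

B ≈ 1.83 μT

For a finite straight segment, B = (μ₀I/4πd)(sinθ₁ + sinθ₂), where θ₁, θ₂ are the angles from the perpendicular to each end.
The perpendicular foot is at one end, so the two end-offsets along the wire are 0 and L = 0.278 m.
sinθ₁ = 0/√(0²+0.244²) = 0.0000; sinθ₂ = 0.278/√(0.278²+0.244²) = 0.7516.
B = (4π×10⁻⁷ × 5.94) / (4π × 0.244) × (0.0000 + 0.7516) = 1.83×10⁻⁶ T.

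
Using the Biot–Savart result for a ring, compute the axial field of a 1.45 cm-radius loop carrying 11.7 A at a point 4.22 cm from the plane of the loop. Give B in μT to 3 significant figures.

On the axis of a circular loop, B = μ₀IR² / [2(R²+z²)^(3/2)].
R² + z² = (0.0145)² + (0.0422)² = 0.001991 m², and (R²+z²)^(3/2) = 8.88×10⁻⁵ m³.
B = (4π×10⁻⁷ × 11.7 × 0.0002102) / (2 × 8.88×10⁻⁵) = 1.74×10⁻⁵ T.

B ≈ 17.4 μT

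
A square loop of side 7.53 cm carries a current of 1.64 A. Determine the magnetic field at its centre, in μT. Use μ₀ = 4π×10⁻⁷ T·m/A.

B ≈ 24.6 μT

Each side is a finite straight segment at perpendicular distance d = a/(2 tan(π/4)) = 0.03765 m from the centre, with end-angles ±π/4.
One side contributes B₁ = (μ₀I/4πd)·2 sin(π/4) = 6.16×10⁻⁶ T.
All 4 sides add in the same direction: B = 4 × 6.16×10⁻⁶ = 2.46×10⁻⁵ T.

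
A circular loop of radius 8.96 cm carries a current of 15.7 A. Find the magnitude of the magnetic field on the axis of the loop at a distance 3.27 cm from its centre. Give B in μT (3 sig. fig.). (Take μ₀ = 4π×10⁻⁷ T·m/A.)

On the axis of a circular loop, B = μ₀IR² / [2(R²+z²)^(3/2)].
R² + z² = (0.0896)² + (0.0327)² = 0.009097 m², and (R²+z²)^(3/2) = 8.68×10⁻⁴ m³.
B = (4π×10⁻⁷ × 15.7 × 0.008028) / (2 × 8.68×10⁻⁴) = 9.13×10⁻⁵ T.

B ≈ 91.3 μT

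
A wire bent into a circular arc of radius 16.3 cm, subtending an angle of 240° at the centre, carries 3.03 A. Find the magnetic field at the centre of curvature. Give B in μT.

The Biot–Savart field of a circular arc at its centre is B = μ₀Iφ/(4πR), with φ = 4.189 rad.
B = (4π×10⁻⁷ × 3.03 × 4.189) / (4π × 0.163) = 7.79×10⁻⁶ T.

B ≈ 7.79 μT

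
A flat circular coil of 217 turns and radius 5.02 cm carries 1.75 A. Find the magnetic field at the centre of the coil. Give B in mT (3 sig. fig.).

For an N-turn flat coil, B = Nμ₀I/(2R) with R = 0.0502 m.
B = 217 × 2.19×10⁻⁵ T = 4.75×10⁻³ T.

B ≈ 4.75 mT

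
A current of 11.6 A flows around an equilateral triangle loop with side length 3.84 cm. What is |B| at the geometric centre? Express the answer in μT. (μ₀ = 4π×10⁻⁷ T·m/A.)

B ≈ 544 μT

Each side is a finite straight segment at perpendicular distance d = a/(2 tan(π/3)) = 0.01109 m from the centre, with end-angles ±π/3.
One side contributes B₁ = (μ₀I/4πd)·2 sin(π/3) = 1.81×10⁻⁴ T.
All 3 sides add in the same direction: B = 3 × 1.81×10⁻⁴ = 5.44×10⁻⁴ T.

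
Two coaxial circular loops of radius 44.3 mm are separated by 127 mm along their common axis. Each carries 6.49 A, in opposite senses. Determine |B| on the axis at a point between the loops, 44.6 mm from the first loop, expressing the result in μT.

B ≈ 22.4 μT

Each loop contributes B = μ₀IR²/[2(R²+z²)^(3/2)] on the axis, with z measured from that loop.
Loop 1 (z = 0.0446 m): B₁ = 3.22×10⁻⁵ T. Loop 2 (z = 0.0824 m): B₂ = 9.77×10⁻⁶ T.
The fields oppose: B = |B₁ − B₂| = 2.24×10⁻⁵ T.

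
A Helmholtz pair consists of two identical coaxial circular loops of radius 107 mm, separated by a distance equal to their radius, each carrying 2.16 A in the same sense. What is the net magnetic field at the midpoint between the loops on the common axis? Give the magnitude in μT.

Each loop contributes B = μ₀IR²/[2(R²+z²)^(3/2)] on the axis, with z measured from that loop.
Loop 1 (z = 0.0535 m): B₁ = 9.08×10⁻⁶ T. Loop 2 (z = 0.0535 m): B₂ = 9.08×10⁻⁶ T.
The fields add: B = B₁ + B₂ = 1.82×10⁻⁵ T.

B ≈ 18.2 μT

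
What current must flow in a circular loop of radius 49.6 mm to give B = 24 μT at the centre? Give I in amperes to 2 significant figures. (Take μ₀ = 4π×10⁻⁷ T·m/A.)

I ≈ 1.9 A

At the centre of a circular loop B = μ₀I/(2R), so I = 2RB/μ₀.
With R = 0.0496 m, I = 2 × 0.0496 × 2.40×10⁻⁵ / (4π×10⁻⁷) = 1.89 A.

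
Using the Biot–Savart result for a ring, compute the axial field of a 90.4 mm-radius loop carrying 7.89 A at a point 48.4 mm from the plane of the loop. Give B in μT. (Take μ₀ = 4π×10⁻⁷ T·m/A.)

B ≈ 37.6 μT

On the axis of a circular loop, B = μ₀IR² / [2(R²+z²)^(3/2)].
R² + z² = (0.0904)² + (0.0484)² = 0.01051 m², and (R²+z²)^(3/2) = 1.08×10⁻³ m³.
B = (4π×10⁻⁷ × 7.89 × 0.008172) / (2 × 1.08×10⁻³) = 3.76×10⁻⁵ T.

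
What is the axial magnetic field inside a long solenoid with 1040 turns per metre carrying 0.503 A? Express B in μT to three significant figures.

B ≈ 657 μT

Inside a long solenoid, B = μ₀nI with n = 1040 turns/m.
B = 4π×10⁻⁷ × 1040 × 0.503 = 6.57×10⁻⁴ T.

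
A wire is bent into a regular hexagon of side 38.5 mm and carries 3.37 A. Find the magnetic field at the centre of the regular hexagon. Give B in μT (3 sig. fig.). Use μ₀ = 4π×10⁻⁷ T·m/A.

Each side is a finite straight segment at perpendicular distance d = a/(2 tan(π/6)) = 0.03334 m from the centre, with end-angles ±π/6.
One side contributes B₁ = (μ₀I/4πd)·2 sin(π/6) = 1.01×10⁻⁵ T.
All 6 sides add in the same direction: B = 6 × 1.01×10⁻⁵ = 6.06×10⁻⁵ T.

B ≈ 60.6 μT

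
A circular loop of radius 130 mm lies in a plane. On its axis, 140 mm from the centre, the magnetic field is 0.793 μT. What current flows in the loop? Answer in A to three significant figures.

I ≈ 0.521 A

On the axis of a loop, B = μ₀IR²/[2(R²+z²)^(3/2)], so I = 2B(R²+z²)^(3/2)/(μ₀R²).
R² + z² = 0.0169 + 0.0196 = 0.0365 m²; raised to 3/2 gives 6.97×10⁻³ m³.
I = 2 × 7.93×10⁻⁷ × 6.97×10⁻³ / (1.26×10⁻⁶ × 0.0169) = 0.521 A.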